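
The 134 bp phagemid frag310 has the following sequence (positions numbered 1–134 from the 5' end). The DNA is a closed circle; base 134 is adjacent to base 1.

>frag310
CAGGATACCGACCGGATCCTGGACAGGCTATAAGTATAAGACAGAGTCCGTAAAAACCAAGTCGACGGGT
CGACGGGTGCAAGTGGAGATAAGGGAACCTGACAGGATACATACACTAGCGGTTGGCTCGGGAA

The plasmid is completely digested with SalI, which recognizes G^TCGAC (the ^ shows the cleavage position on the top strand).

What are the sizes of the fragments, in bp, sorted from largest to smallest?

126, 8 bp

SalI sites (GTCGAC) start at positions 61, 69.
SalI cuts after the first base of each site, so after positions 61, 69.
Circular molecule, 2 cuts → 2 fragments:
  62–69 → 8 bp
  70–134 then 1–61 → 65 + 61 = 126 bp
Sorted largest to smallest: 126, 8 bp.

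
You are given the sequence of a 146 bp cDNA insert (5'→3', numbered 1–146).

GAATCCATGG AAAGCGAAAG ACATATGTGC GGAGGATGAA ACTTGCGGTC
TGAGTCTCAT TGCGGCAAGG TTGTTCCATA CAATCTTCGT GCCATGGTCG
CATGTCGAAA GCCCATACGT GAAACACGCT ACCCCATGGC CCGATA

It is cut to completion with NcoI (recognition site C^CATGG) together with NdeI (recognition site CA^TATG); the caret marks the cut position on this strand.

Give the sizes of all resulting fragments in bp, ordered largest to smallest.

NcoI sites (CCATGG) start at positions 5, 92, 134.
NcoI cuts after the first base of each site, so after positions 5, 92, 134.
The NdeI site (CATATG) starts at position 22.
NdeI cuts after base 2 of each site, so after position 23.
Combined cut positions: 5, 23, 92, 134.
Linear molecule, 4 cuts → 5 fragments:
  1–5 → 5 bp
  6–23 → 18 bp
  24–92 → 69 bp
  93–134 → 42 bp
  135–146 → 12 bp
Sorted largest to smallest: 69, 42, 18, 12, 5 bp.

69, 42, 18, 12, 5 bp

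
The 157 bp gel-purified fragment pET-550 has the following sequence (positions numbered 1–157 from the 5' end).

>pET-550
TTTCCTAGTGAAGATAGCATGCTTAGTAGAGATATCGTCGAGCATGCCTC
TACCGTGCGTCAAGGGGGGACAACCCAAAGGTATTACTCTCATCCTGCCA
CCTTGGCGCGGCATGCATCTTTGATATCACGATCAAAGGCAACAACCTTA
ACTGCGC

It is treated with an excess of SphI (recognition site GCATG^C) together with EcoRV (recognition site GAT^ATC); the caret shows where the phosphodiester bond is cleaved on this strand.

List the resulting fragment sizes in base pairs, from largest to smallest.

69, 32, 21, 13, 12, 10 bp

SphI sites (GCATGC) start at positions 17, 42, 111.
SphI cuts after base 5 of each site (before the last base), so after positions 21, 46, 115.
EcoRV sites (GATATC) start at positions 31, 123.
EcoRV cuts after base 3 of each site, so after positions 33, 125.
Combined cut positions: 21, 33, 46, 115, 125.
Linear molecule, 5 cuts → 6 fragments:
  1–21 → 21 bp
  22–33 → 12 bp
  34–46 → 13 bp
  47–115 → 69 bp
  116–125 → 10 bp
  126–157 → 32 bp
Sorted largest to smallest: 69, 32, 21, 13, 12, 10 bp.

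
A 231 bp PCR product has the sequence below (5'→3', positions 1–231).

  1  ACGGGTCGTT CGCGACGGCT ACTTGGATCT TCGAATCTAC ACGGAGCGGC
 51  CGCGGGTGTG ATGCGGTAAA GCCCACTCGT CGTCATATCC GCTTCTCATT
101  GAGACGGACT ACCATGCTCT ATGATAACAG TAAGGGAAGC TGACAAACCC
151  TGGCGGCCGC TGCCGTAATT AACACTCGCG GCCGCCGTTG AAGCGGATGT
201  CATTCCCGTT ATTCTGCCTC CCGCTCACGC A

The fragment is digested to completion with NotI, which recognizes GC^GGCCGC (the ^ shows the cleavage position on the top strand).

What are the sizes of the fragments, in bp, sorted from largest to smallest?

107, 52, 47, 25 bp

NotI sites (GCGGCCGC) start at positions 46, 153, 178.
NotI cuts after base 2 of each site, so after positions 47, 154, 179.
Linear molecule, 3 cuts → 4 fragments:
  1–47 → 47 bp
  48–154 → 107 bp
  155–179 → 25 bp
  180–231 → 52 bp
Sorted largest to smallest: 107, 52, 47, 25 bp.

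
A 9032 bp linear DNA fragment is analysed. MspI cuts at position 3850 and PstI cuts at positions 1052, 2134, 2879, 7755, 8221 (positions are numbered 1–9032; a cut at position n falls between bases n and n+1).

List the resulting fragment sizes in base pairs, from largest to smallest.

3905, 1082, 1052, 971, 811, 745, 466 bp

Combined cut positions (sorted): 1052, 2134, 2879, 3850, 7755, 8221.
Linear molecule, 6 cuts → 7 fragments:
  1052 − 0 = 1052 bp
  2134 − 1052 = 1082 bp
  2879 − 2134 = 745 bp
  3850 − 2879 = 971 bp
  7755 − 3850 = 3905 bp
  8221 − 7755 = 466 bp
  9032 − 8221 = 811 bp
Sorted largest to smallest: 3905, 1082, 1052, 971, 811, 745, 466 bp.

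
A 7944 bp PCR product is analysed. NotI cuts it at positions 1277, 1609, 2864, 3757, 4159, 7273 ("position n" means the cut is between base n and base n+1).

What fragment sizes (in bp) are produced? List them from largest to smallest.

Linear molecule, 6 cuts → 7 fragments:
  1277 − 0 = 1277 bp
  1609 − 1277 = 332 bp
  2864 − 1609 = 1255 bp
  3757 − 2864 = 893 bp
  4159 − 3757 = 402 bp
  7273 − 4159 = 3114 bp
  7944 − 7273 = 671 bp
Sorted largest to smallest: 3114, 1277, 1255, 893, 671, 402, 332 bp.

3114, 1277, 1255, 893, 671, 402, 332 bp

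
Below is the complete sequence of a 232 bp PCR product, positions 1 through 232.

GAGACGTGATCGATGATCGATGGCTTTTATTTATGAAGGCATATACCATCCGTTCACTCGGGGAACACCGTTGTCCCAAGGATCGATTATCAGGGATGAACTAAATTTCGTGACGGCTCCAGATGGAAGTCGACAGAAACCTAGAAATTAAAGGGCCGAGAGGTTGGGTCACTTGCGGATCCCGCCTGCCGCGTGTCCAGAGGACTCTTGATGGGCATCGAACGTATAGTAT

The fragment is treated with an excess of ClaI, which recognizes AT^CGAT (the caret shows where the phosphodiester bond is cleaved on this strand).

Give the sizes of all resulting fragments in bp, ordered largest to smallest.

ClaI sites (ATCGAT) start at positions 9, 16, 82.
ClaI cuts after base 2 of each site, so after positions 10, 17, 83.
Linear molecule, 3 cuts → 4 fragments:
  1–10 → 10 bp
  11–17 → 7 bp
  18–83 → 66 bp
  84–232 → 149 bp
Sorted largest to smallest: 149, 66, 10, 7 bp.

149, 66, 10, 7 bp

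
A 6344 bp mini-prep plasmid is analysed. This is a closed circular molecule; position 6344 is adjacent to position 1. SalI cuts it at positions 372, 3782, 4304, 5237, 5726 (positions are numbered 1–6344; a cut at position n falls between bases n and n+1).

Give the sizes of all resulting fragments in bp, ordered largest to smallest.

3410, 990, 933, 522, 489 bp

Circular molecule, 5 cuts → 5 fragments:
  3782 − 372 = 3410 bp
  4304 − 3782 = 522 bp
  5237 − 4304 = 933 bp
  5726 − 5237 = 489 bp
  wrap: 6344 − 5726 + 372 = 990 bp
Sorted largest to smallest: 3410, 990, 933, 522, 489 bp.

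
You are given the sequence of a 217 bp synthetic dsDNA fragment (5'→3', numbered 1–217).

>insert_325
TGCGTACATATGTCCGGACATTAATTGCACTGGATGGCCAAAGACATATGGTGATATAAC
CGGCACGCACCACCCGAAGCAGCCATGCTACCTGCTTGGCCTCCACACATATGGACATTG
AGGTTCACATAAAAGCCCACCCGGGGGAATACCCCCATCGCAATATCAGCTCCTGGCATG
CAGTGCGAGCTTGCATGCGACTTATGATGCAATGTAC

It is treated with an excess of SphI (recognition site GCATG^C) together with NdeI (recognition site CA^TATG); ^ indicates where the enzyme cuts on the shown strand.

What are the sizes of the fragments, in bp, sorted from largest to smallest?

71, 63, 38, 20, 17, 8 bp

SphI sites (GCATGC) start at positions 176, 193.
SphI cuts after base 5 of each site (before the last base), so after positions 180, 197.
NdeI sites (CATATG) start at positions 7, 45, 108.
NdeI cuts after base 2 of each site, so after positions 8, 46, 109.
Combined cut positions: 8, 46, 109, 180, 197.
Linear molecule, 5 cuts → 6 fragments:
  1–8 → 8 bp
  9–46 → 38 bp
  47–109 → 63 bp
  110–180 → 71 bp
  181–197 → 17 bp
  198–217 → 20 bp
Sorted largest to smallest: 71, 63, 38, 20, 17, 8 bp.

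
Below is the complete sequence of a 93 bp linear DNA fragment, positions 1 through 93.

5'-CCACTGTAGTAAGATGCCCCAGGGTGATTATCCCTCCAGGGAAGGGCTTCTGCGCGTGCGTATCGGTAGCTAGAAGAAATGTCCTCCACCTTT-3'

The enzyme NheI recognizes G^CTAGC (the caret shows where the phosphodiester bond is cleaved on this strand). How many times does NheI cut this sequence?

0

No occurrence of GCTAGC is present in the sequence.
NheI does not cut: 0 sites.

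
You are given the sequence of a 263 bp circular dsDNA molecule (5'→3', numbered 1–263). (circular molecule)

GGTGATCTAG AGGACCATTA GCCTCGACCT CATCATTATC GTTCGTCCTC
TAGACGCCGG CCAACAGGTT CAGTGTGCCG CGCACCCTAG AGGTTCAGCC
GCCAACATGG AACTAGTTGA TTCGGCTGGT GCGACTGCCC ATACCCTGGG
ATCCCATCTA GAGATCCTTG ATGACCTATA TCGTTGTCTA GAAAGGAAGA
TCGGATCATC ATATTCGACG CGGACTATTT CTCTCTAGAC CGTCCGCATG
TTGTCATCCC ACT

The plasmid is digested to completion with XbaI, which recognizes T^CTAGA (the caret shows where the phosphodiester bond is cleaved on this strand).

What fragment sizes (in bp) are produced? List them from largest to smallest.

108, 47, 43, 35, 30 bp

XbaI sites (TCTAGA) start at positions 6, 49, 157, 187, 234.
XbaI cuts after the first base of each site, so after positions 6, 49, 157, 187, 234.
Circular molecule, 5 cuts → 5 fragments:
  7–49 → 43 bp
  50–157 → 108 bp
  158–187 → 30 bp
  188–234 → 47 bp
  235–263 then 1–6 → 29 + 6 = 35 bp
Sorted largest to smallest: 108, 47, 43, 35, 30 bp.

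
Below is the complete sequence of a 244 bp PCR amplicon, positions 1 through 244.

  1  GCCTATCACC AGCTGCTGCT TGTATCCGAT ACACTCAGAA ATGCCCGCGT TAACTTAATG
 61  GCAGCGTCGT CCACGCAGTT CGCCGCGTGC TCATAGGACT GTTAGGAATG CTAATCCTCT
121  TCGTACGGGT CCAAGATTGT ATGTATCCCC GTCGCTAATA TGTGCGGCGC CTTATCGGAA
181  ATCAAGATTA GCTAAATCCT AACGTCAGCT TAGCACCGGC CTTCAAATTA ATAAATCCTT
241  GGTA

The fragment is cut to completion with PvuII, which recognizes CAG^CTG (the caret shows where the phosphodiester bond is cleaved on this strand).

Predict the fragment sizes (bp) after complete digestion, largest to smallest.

The PvuII site (CAGCTG) starts at position 10.
PvuII cuts after base 3 of each site, so after position 12.
Linear molecule, 1 cut → 2 fragments:
  1–12 → 12 bp
  13–244 → 232 bp
Sorted largest to smallest: 232, 12 bp.

232, 12 bp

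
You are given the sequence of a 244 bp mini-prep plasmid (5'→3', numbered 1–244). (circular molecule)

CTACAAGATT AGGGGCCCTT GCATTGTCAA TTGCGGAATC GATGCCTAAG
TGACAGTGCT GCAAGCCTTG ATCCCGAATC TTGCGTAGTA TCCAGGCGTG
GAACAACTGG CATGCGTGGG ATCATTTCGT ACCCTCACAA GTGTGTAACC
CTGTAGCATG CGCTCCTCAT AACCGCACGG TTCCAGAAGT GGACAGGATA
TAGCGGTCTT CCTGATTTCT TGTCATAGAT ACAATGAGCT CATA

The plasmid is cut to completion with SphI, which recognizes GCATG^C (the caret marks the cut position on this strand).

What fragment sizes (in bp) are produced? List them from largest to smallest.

198, 46 bp

SphI sites (GCATGC) start at positions 110, 156.
SphI cuts after base 5 of each site (before the last base), so after positions 114, 160.
Circular molecule, 2 cuts → 2 fragments:
  115–160 → 46 bp
  161–244 then 1–114 → 84 + 114 = 198 bp
Sorted largest to smallest: 198, 46 bp.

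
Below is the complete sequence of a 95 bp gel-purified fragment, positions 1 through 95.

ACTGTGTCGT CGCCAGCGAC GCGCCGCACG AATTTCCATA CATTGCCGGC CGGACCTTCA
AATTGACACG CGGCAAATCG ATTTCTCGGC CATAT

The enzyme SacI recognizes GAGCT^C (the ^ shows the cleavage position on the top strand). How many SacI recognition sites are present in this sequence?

0

No occurrence of GAGCTC is present in the sequence.
SacI does not cut: 0 sites.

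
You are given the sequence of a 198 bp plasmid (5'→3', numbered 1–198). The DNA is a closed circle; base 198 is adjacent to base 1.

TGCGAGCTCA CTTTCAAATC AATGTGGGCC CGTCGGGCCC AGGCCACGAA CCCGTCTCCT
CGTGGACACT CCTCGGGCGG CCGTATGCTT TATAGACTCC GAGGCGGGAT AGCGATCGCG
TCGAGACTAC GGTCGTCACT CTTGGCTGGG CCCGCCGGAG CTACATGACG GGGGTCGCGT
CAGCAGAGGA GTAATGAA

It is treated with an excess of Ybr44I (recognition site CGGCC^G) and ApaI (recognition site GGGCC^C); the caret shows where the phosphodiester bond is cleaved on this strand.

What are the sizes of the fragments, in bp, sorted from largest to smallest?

The Ybr44I site (CGGCCG) starts at position 78.
Ybr44I cuts after base 5 of each site (before the last base), so after position 82.
ApaI sites (GGGCCC) start at positions 26, 35, 148.
ApaI cuts after base 5 of each site (before the last base), so after positions 30, 39, 152.
Combined cut positions: 30, 39, 82, 152.
Circular molecule, 4 cuts → 4 fragments:
  31–39 → 9 bp
  40–82 → 43 bp
  83–152 → 70 bp
  153–198 then 1–30 → 46 + 30 = 76 bp
Sorted largest to smallest: 76, 70, 43, 9 bp.

76, 70, 43, 9 bp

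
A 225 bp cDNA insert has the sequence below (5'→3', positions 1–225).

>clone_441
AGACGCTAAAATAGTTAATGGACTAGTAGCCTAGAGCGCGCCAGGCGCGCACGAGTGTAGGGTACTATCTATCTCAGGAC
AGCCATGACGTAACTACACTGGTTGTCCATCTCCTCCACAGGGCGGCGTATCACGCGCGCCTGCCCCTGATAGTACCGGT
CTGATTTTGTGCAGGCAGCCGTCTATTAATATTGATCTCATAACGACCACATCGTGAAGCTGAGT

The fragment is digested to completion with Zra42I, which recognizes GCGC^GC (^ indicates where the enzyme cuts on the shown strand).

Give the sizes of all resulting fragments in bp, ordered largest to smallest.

Zra42I sites (GCGCGC) start at positions 36, 45, 135.
Zra42I cuts after base 4 of each site, so after positions 39, 48, 138.
Linear molecule, 3 cuts → 4 fragments:
  1–39 → 39 bp
  40–48 → 9 bp
  49–138 → 90 bp
  139–225 → 87 bp
Sorted largest to smallest: 90, 87, 39, 9 bp.

90, 87, 39, 9 bp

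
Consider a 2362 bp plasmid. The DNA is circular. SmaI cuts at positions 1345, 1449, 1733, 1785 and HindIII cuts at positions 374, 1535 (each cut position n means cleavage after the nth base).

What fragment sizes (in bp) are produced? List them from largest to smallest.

Combined cut positions (sorted): 374, 1345, 1449, 1535, 1733, 1785.
Circular molecule, 6 cuts → 6 fragments:
  1345 − 374 = 971 bp
  1449 − 1345 = 104 bp
  1535 − 1449 = 86 bp
  1733 − 1535 = 198 bp
  1785 − 1733 = 52 bp
  wrap: 2362 − 1785 + 374 = 951 bp
Sorted largest to smallest: 971, 951, 198, 104, 86, 52 bp.

971, 951, 198, 104, 86, 52 bp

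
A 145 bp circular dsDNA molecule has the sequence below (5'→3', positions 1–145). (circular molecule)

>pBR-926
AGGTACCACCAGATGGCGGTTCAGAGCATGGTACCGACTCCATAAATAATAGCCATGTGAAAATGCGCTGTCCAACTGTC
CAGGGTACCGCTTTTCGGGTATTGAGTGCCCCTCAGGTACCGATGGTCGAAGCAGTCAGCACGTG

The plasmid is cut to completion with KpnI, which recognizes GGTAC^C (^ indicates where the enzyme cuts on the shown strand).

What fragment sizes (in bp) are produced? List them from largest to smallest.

54, 32, 31, 28 bp

KpnI sites (GGTACC) start at positions 2, 30, 84, 116.
KpnI cuts after base 5 of each site (before the last base), so after positions 6, 34, 88, 120.
Circular molecule, 4 cuts → 4 fragments:
  7–34 → 28 bp
  35–88 → 54 bp
  89–120 → 32 bp
  121–145 then 1–6 → 25 + 6 = 31 bp
Sorted largest to smallest: 54, 32, 31, 28 bp.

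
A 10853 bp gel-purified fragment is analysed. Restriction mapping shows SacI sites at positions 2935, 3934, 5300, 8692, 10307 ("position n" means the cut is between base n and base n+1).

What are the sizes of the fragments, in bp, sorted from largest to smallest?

Linear molecule, 5 cuts → 6 fragments:
  2935 − 0 = 2935 bp
  3934 − 2935 = 999 bp
  5300 − 3934 = 1366 bp
  8692 − 5300 = 3392 bp
  10307 − 8692 = 1615 bp
  10853 − 10307 = 546 bp
Sorted largest to smallest: 3392, 2935, 1615, 1366, 999, 546 bp.

3392, 2935, 1615, 1366, 999, 546 bp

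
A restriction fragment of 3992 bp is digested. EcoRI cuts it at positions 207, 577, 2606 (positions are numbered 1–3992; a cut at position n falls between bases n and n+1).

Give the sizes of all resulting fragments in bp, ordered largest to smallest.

2029, 1386, 370, 207 bp

Linear molecule, 3 cuts → 4 fragments:
  207 − 0 = 207 bp
  577 − 207 = 370 bp
  2606 − 577 = 2029 bp
  3992 − 2606 = 1386 bp
Sorted largest to smallest: 2029, 1386, 370, 207 bp.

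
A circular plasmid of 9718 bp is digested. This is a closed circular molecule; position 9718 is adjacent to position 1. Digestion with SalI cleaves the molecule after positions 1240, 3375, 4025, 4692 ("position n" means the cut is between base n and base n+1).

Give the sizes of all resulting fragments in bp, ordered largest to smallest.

6266, 2135, 667, 650 bp

Circular molecule, 4 cuts → 4 fragments:
  3375 − 1240 = 2135 bp
  4025 − 3375 = 650 bp
  4692 − 4025 = 667 bp
  wrap: 9718 − 4692 + 1240 = 6266 bp
Sorted largest to smallest: 6266, 2135, 667, 650 bp.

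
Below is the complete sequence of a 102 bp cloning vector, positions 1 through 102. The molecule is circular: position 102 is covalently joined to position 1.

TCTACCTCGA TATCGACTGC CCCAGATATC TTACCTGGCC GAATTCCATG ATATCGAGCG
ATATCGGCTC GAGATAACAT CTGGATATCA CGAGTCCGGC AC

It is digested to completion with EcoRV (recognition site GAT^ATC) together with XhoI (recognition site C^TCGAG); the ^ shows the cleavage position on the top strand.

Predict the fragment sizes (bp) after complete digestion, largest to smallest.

EcoRV sites (GATATC) start at positions 9, 25, 50, 60, 84.
EcoRV cuts after base 3 of each site, so after positions 11, 27, 52, 62, 86.
The XhoI site (CTCGAG) starts at position 68.
XhoI cuts after the first base of each site, so after position 68.
Combined cut positions: 11, 27, 52, 62, 68, 86.
Circular molecule, 6 cuts → 6 fragments:
  12–27 → 16 bp
  28–52 → 25 bp
  53–62 → 10 bp
  63–68 → 6 bp
  69–86 → 18 bp
  87–102 then 1–11 → 16 + 11 = 27 bp
Sorted largest to smallest: 27, 25, 18, 16, 10, 6 bp.

27, 25, 18, 16, 10, 6 bp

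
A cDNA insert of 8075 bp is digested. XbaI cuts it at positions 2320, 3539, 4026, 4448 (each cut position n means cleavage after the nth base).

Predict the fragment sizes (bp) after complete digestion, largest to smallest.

3627, 2320, 1219, 487, 422 bp

Linear molecule, 4 cuts → 5 fragments:
  2320 − 0 = 2320 bp
  3539 − 2320 = 1219 bp
  4026 − 3539 = 487 bp
  4448 − 4026 = 422 bp
  8075 − 4448 = 3627 bp
Sorted largest to smallest: 3627, 2320, 1219, 487, 422 bp.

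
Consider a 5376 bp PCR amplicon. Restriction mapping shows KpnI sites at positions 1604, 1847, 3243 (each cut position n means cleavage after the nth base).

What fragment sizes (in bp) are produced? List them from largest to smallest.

Linear molecule, 3 cuts → 4 fragments:
  1604 − 0 = 1604 bp
  1847 − 1604 = 243 bp
  3243 − 1847 = 1396 bp
  5376 − 3243 = 2133 bp
Sorted largest to smallest: 2133, 1604, 1396, 243 bp.

2133, 1604, 1396, 243 bp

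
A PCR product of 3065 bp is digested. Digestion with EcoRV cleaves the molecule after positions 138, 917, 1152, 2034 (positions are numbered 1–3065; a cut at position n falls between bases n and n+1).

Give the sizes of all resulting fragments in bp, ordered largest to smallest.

1031, 882, 779, 235, 138 bp

Linear molecule, 4 cuts → 5 fragments:
  138 − 0 = 138 bp
  917 − 138 = 779 bp
  1152 − 917 = 235 bp
  2034 − 1152 = 882 bp
  3065 − 2034 = 1031 bp
Sorted largest to smallest: 1031, 882, 779, 235, 138 bp.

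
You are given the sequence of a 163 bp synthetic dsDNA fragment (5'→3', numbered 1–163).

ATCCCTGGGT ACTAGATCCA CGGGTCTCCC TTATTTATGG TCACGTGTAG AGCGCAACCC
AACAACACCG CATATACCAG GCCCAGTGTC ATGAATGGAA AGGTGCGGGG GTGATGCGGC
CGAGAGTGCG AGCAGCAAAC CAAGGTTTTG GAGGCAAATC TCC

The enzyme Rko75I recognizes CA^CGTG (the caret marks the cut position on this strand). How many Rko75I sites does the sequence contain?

CACGTG occurs starting at position 42.
Rko75I cuts at 1 site.

1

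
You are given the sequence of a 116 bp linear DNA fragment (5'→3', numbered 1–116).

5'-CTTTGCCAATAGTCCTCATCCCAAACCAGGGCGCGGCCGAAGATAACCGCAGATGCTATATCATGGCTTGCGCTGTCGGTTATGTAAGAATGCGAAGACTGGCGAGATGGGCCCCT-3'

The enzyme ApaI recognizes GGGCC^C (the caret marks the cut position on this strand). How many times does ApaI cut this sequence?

1

GGGCCC occurs starting at position 109.
ApaI cuts at 1 site.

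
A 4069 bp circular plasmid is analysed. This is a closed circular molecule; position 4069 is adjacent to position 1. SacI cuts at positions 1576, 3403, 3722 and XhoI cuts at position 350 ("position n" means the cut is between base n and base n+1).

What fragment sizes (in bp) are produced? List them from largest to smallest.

Combined cut positions (sorted): 350, 1576, 3403, 3722.
Circular molecule, 4 cuts → 4 fragments:
  1576 − 350 = 1226 bp
  3403 − 1576 = 1827 bp
  3722 − 3403 = 319 bp
  wrap: 4069 − 3722 + 350 = 697 bp
Sorted largest to smallest: 1827, 1226, 697, 319 bp.

1827, 1226, 697, 319 bp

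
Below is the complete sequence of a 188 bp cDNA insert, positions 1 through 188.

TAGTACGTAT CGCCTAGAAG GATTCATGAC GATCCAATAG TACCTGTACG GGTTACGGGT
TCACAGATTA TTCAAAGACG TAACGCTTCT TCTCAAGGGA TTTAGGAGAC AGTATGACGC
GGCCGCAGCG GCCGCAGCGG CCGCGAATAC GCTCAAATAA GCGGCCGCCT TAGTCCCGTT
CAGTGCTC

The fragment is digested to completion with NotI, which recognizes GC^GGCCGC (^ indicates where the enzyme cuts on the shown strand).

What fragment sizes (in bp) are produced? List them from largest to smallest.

NotI sites (GCGGCCGC) start at positions 119, 128, 137, 161.
NotI cuts after base 2 of each site, so after positions 120, 129, 138, 162.
Linear molecule, 4 cuts → 5 fragments:
  1–120 → 120 bp
  121–129 → 9 bp
  130–138 → 9 bp
  139–162 → 24 bp
  163–188 → 26 bp
Sorted largest to smallest: 120, 26, 24, 9, 9 bp.

120, 26, 24, 9, 9 bp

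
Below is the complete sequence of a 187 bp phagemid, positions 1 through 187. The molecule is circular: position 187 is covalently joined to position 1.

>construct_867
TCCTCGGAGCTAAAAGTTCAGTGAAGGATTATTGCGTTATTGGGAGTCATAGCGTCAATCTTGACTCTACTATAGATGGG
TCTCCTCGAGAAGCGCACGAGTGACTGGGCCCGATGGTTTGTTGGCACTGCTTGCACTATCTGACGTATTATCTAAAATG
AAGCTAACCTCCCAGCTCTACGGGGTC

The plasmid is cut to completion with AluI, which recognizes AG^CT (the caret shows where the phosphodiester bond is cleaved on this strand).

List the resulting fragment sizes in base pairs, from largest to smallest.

AluI sites (AGCT) start at positions 8, 162, 174.
AluI cuts after base 2 of each site, so after positions 9, 163, 175.
Circular molecule, 3 cuts → 3 fragments:
  10–163 → 154 bp
  164–175 → 12 bp
  176–187 then 1–9 → 12 + 9 = 21 bp
Sorted largest to smallest: 154, 21, 12 bp.

154, 21, 12 bp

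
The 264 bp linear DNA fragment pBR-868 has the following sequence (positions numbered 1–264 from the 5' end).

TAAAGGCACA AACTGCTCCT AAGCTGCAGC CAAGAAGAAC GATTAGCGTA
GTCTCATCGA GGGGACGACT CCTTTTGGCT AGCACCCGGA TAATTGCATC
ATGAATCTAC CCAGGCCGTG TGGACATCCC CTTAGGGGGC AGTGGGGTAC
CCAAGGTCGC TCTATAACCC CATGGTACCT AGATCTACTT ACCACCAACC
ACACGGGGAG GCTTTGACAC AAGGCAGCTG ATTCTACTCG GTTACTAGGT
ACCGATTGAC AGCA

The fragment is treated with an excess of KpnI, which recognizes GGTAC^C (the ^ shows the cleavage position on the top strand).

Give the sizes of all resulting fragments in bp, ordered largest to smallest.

KpnI sites (GGTACC) start at positions 146, 174, 248.
KpnI cuts after base 5 of each site (before the last base), so after positions 150, 178, 252.
Linear molecule, 3 cuts → 4 fragments:
  1–150 → 150 bp
  151–178 → 28 bp
  179–252 → 74 bp
  253–264 → 12 bp
Sorted largest to smallest: 150, 74, 28, 12 bp.

150, 74, 28, 12 bp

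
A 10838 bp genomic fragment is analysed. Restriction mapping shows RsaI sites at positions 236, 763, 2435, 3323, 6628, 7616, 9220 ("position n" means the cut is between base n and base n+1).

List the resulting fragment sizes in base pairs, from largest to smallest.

Linear molecule, 7 cuts → 8 fragments:
  236 − 0 = 236 bp
  763 − 236 = 527 bp
  2435 − 763 = 1672 bp
  3323 − 2435 = 888 bp
  6628 − 3323 = 3305 bp
  7616 − 6628 = 988 bp
  9220 − 7616 = 1604 bp
  10838 − 9220 = 1618 bp
Sorted largest to smallest: 3305, 1672, 1618, 1604, 988, 888, 527, 236 bp.

3305, 1672, 1618, 1604, 988, 888, 527, 236 bp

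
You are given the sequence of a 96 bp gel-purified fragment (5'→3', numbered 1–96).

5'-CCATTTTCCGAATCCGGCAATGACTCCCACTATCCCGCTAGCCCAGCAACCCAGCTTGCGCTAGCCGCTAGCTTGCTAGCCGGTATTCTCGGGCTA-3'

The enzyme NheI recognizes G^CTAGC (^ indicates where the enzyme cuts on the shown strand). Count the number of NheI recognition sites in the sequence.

GCTAGC occurs starting at positions 37, 60, 67, 75.
NheI cuts at 4 sites.

4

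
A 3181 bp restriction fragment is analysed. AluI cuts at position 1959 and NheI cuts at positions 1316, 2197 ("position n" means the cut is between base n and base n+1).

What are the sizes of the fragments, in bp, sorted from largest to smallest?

1316, 984, 643, 238 bp

Combined cut positions (sorted): 1316, 1959, 2197.
Linear molecule, 3 cuts → 4 fragments:
  1316 − 0 = 1316 bp
  1959 − 1316 = 643 bp
  2197 − 1959 = 238 bp
  3181 − 2197 = 984 bp
Sorted largest to smallest: 1316, 984, 643, 238 bp.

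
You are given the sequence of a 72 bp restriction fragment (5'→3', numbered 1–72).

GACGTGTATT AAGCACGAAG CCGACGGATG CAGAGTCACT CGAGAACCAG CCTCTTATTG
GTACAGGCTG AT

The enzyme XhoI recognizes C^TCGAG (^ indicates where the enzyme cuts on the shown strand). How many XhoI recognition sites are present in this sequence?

1

CTCGAG occurs starting at position 39.
XhoI cuts at 1 site.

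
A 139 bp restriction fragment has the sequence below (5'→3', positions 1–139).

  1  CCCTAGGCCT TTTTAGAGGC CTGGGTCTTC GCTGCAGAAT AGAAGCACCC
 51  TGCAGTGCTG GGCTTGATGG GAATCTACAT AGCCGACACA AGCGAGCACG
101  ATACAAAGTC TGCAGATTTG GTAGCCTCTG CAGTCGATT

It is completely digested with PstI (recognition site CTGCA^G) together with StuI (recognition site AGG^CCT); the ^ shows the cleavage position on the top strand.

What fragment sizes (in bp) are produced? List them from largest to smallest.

PstI sites (CTGCAG) start at positions 32, 50, 110, 128.
PstI cuts after base 5 of each site (before the last base), so after positions 36, 54, 114, 132.
StuI sites (AGGCCT) start at positions 5, 17.
StuI cuts after base 3 of each site, so after positions 7, 19.
Combined cut positions: 7, 19, 36, 54, 114, 132.
Linear molecule, 6 cuts → 7 fragments:
  1–7 → 7 bp
  8–19 → 12 bp
  20–36 → 17 bp
  37–54 → 18 bp
  55–114 → 60 bp
  115–132 → 18 bp
  133–139 → 7 bp
Sorted largest to smallest: 60, 18, 18, 17, 12, 7, 7 bp.

60, 18, 18, 17, 12, 7, 7 bp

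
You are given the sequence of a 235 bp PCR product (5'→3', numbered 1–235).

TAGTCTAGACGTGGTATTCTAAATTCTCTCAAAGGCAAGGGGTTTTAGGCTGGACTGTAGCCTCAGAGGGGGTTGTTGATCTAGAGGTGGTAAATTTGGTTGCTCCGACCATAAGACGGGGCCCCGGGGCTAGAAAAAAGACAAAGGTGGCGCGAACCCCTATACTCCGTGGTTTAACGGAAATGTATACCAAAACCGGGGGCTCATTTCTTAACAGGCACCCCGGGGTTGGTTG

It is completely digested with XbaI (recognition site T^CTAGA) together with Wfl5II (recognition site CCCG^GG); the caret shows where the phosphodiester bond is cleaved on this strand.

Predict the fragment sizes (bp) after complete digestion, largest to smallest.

99, 76, 46, 10, 4 bp

XbaI sites (TCTAGA) start at positions 4, 80.
XbaI cuts after the first base of each site, so after positions 4, 80.
Wfl5II sites (CCCGGG) start at positions 123, 222.
Wfl5II cuts after base 4 of each site, so after positions 126, 225.
Combined cut positions: 4, 80, 126, 225.
Linear molecule, 4 cuts → 5 fragments:
  1–4 → 4 bp
  5–80 → 76 bp
  81–126 → 46 bp
  127–225 → 99 bp
  226–235 → 10 bp
Sorted largest to smallest: 99, 76, 46, 10, 4 bp.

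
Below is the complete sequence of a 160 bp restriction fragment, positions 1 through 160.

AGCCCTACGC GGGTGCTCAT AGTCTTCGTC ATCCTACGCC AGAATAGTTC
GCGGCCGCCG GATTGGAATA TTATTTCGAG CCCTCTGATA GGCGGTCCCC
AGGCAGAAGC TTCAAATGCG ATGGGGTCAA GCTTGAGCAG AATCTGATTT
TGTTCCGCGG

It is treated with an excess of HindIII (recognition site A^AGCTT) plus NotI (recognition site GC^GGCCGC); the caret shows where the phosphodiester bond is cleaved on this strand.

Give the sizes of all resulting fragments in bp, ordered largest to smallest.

55, 52, 31, 22 bp

HindIII sites (AAGCTT) start at positions 107, 129.
HindIII cuts after the first base of each site, so after positions 107, 129.
The NotI site (GCGGCCGC) starts at position 51.
NotI cuts after base 2 of each site, so after position 52.
Combined cut positions: 52, 107, 129.
Linear molecule, 3 cuts → 4 fragments:
  1–52 → 52 bp
  53–107 → 55 bp
  108–129 → 22 bp
  130–160 → 31 bp
Sorted largest to smallest: 55, 52, 31, 22 bp.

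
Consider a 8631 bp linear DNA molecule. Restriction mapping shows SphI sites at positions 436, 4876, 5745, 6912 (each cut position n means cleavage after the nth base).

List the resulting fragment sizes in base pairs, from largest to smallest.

Linear molecule, 4 cuts → 5 fragments:
  436 − 0 = 436 bp
  4876 − 436 = 4440 bp
  5745 − 4876 = 869 bp
  6912 − 5745 = 1167 bp
  8631 − 6912 = 1719 bp
Sorted largest to smallest: 4440, 1719, 1167, 869, 436 bp.

4440, 1719, 1167, 869, 436 bp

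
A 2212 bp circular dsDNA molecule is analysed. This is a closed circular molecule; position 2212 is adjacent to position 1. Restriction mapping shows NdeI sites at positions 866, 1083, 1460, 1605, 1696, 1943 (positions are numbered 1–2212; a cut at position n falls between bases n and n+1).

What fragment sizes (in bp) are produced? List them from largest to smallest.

1135, 377, 247, 217, 145, 91 bp

Circular molecule, 6 cuts → 6 fragments:
  1083 − 866 = 217 bp
  1460 − 1083 = 377 bp
  1605 − 1460 = 145 bp
  1696 − 1605 = 91 bp
  1943 − 1696 = 247 bp
  wrap: 2212 − 1943 + 866 = 1135 bp
Sorted largest to smallest: 1135, 377, 247, 217, 145, 91 bp.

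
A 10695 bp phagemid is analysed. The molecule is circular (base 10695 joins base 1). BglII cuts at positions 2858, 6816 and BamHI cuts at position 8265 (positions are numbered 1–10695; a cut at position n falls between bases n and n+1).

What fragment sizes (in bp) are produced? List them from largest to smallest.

Combined cut positions (sorted): 2858, 6816, 8265.
Circular molecule, 3 cuts → 3 fragments:
  6816 − 2858 = 3958 bp
  8265 − 6816 = 1449 bp
  wrap: 10695 − 8265 + 2858 = 5288 bp
Sorted largest to smallest: 5288, 3958, 1449 bp.

5288, 3958, 1449 bp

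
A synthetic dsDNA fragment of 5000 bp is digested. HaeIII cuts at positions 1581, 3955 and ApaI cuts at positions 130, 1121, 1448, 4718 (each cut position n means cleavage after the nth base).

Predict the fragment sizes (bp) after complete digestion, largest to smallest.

Combined cut positions (sorted): 130, 1121, 1448, 1581, 3955, 4718.
Linear molecule, 6 cuts → 7 fragments:
  130 − 0 = 130 bp
  1121 − 130 = 991 bp
  1448 − 1121 = 327 bp
  1581 − 1448 = 133 bp
  3955 − 1581 = 2374 bp
  4718 − 3955 = 763 bp
  5000 − 4718 = 282 bp
Sorted largest to smallest: 2374, 991, 763, 327, 282, 133, 130 bp.

2374, 991, 763, 327, 282, 133, 130 bp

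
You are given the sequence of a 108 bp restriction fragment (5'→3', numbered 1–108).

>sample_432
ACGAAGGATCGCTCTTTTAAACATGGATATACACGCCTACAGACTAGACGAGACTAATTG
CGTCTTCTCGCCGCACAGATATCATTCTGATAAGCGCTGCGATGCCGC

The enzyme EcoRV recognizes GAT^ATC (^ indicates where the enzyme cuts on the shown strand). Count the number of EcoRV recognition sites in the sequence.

1

GATATC occurs starting at position 78.
EcoRV cuts at 1 site.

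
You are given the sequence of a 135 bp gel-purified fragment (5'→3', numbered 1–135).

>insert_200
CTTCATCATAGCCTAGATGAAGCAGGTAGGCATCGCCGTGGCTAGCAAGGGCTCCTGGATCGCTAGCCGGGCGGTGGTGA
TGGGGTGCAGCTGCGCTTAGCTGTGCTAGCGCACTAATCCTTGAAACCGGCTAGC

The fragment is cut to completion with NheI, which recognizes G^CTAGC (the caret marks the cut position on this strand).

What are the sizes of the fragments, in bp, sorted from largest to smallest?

NheI sites (GCTAGC) start at positions 41, 62, 105, 130.
NheI cuts after the first base of each site, so after positions 41, 62, 105, 130.
Linear molecule, 4 cuts → 5 fragments:
  1–41 → 41 bp
  42–62 → 21 bp
  63–105 → 43 bp
  106–130 → 25 bp
  131–135 → 5 bp
Sorted largest to smallest: 43, 41, 25, 21, 5 bp.

43, 41, 25, 21, 5 bp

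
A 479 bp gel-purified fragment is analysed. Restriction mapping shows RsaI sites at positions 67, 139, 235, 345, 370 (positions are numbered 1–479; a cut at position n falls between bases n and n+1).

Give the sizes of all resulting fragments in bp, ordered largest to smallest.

Linear molecule, 5 cuts → 6 fragments:
  67 − 0 = 67 bp
  139 − 67 = 72 bp
  235 − 139 = 96 bp
  345 − 235 = 110 bp
  370 − 345 = 25 bp
  479 − 370 = 109 bp
Sorted largest to smallest: 110, 109, 96, 72, 67, 25 bp.

110, 109, 96, 72, 67, 25 bp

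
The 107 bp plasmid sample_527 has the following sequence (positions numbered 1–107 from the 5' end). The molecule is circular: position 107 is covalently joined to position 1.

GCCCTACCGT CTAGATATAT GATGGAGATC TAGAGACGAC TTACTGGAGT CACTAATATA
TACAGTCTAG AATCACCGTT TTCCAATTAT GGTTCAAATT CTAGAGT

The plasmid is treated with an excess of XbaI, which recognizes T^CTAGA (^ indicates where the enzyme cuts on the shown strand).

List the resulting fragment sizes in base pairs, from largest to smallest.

XbaI sites (TCTAGA) start at positions 10, 29, 66, 100.
XbaI cuts after the first base of each site, so after positions 10, 29, 66, 100.
Circular molecule, 4 cuts → 4 fragments:
  11–29 → 19 bp
  30–66 → 37 bp
  67–100 → 34 bp
  101–107 then 1–10 → 7 + 10 = 17 bp
Sorted largest to smallest: 37, 34, 19, 17 bp.

37, 34, 19, 17 bp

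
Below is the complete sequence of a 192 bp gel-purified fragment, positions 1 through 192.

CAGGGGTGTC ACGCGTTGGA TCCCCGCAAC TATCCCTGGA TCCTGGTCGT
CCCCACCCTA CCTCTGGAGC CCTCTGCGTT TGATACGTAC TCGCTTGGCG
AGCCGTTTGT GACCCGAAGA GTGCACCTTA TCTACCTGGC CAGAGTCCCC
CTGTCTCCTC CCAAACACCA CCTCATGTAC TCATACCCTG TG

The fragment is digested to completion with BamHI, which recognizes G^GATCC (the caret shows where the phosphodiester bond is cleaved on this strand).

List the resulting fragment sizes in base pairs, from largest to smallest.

154, 20, 18 bp

BamHI sites (GGATCC) start at positions 18, 38.
BamHI cuts after the first base of each site, so after positions 18, 38.
Linear molecule, 2 cuts → 3 fragments:
  1–18 → 18 bp
  19–38 → 20 bp
  39–192 → 154 bp
Sorted largest to smallest: 154, 20, 18 bp.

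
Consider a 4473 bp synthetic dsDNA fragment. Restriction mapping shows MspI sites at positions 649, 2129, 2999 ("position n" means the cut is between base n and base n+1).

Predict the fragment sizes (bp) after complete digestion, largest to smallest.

1480, 1474, 870, 649 bp

Linear molecule, 3 cuts → 4 fragments:
  649 − 0 = 649 bp
  2129 − 649 = 1480 bp
  2999 − 2129 = 870 bp
  4473 − 2999 = 1474 bp
Sorted largest to smallest: 1480, 1474, 870, 649 bp.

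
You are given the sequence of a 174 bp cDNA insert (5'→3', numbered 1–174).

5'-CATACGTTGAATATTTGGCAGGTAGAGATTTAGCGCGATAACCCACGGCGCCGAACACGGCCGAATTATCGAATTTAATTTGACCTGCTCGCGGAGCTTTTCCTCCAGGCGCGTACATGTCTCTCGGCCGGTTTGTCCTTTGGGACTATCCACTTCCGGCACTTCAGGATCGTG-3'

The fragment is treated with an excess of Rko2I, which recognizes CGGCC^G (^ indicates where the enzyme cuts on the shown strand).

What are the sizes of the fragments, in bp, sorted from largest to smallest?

67, 62, 45 bp

Rko2I sites (CGGCCG) start at positions 58, 125.
Rko2I cuts after base 5 of each site (before the last base), so after positions 62, 129.
Linear molecule, 2 cuts → 3 fragments:
  1–62 → 62 bp
  63–129 → 67 bp
  130–174 → 45 bp
Sorted largest to smallest: 67, 62, 45 bp.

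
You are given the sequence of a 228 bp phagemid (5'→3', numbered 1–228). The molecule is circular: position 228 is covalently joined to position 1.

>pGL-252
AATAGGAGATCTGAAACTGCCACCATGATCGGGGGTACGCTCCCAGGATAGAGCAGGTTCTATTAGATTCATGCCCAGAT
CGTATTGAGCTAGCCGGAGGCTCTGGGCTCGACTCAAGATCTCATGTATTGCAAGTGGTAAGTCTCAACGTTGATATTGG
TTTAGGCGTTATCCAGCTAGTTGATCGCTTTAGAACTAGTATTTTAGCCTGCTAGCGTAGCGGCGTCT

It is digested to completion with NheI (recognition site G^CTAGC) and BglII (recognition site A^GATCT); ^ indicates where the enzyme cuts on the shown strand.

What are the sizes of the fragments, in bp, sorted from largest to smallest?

NheI sites (GCTAGC) start at positions 89, 211.
NheI cuts after the first base of each site, so after positions 89, 211.
BglII sites (AGATCT) start at positions 7, 117.
BglII cuts after the first base of each site, so after positions 7, 117.
Combined cut positions: 7, 89, 117, 211.
Circular molecule, 4 cuts → 4 fragments:
  8–89 → 82 bp
  90–117 → 28 bp
  118–211 → 94 bp
  212–228 then 1–7 → 17 + 7 = 24 bp
Sorted largest to smallest: 94, 82, 28, 24 bp.

94, 82, 28, 24 bp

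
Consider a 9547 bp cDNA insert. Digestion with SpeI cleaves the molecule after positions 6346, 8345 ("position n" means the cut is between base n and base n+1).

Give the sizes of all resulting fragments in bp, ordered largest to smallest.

6346, 1999, 1202 bp

Linear molecule, 2 cuts → 3 fragments:
  6346 − 0 = 6346 bp
  8345 − 6346 = 1999 bp
  9547 − 8345 = 1202 bp
Sorted largest to smallest: 6346, 1999, 1202 bp.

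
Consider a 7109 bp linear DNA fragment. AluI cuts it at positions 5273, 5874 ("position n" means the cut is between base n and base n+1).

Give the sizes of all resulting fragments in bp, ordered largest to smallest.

Linear molecule, 2 cuts → 3 fragments:
  5273 − 0 = 5273 bp
  5874 − 5273 = 601 bp
  7109 − 5874 = 1235 bp
Sorted largest to smallest: 5273, 1235, 601 bp.

5273, 1235, 601 bp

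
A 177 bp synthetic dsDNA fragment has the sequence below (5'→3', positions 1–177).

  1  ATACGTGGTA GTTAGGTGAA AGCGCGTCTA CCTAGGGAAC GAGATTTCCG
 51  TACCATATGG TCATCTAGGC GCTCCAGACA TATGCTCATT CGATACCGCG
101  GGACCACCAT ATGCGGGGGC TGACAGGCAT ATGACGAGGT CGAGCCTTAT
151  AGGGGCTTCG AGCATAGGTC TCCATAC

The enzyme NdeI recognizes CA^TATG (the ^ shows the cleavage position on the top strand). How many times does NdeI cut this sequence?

CATATG occurs starting at positions 54, 79, 108, 128.
NdeI cuts at 4 sites.

4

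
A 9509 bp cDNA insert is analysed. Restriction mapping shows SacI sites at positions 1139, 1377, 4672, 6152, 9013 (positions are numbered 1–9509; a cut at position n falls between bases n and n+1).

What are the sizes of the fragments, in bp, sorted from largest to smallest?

Linear molecule, 5 cuts → 6 fragments:
  1139 − 0 = 1139 bp
  1377 − 1139 = 238 bp
  4672 − 1377 = 3295 bp
  6152 − 4672 = 1480 bp
  9013 − 6152 = 2861 bp
  9509 − 9013 = 496 bp
Sorted largest to smallest: 3295, 2861, 1480, 1139, 496, 238 bp.

3295, 2861, 1480, 1139, 496, 238 bp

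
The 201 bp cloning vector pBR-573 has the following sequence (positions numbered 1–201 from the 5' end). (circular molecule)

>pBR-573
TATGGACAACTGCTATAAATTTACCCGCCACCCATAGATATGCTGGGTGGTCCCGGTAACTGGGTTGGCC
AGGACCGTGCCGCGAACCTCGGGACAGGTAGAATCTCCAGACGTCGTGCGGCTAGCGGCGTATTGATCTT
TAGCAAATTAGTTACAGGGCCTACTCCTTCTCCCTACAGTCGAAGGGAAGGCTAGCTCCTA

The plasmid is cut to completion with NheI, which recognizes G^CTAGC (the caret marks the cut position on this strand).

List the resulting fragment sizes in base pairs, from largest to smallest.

131, 70 bp

NheI sites (GCTAGC) start at positions 121, 191.
NheI cuts after the first base of each site, so after positions 121, 191.
Circular molecule, 2 cuts → 2 fragments:
  122–191 → 70 bp
  192–201 then 1–121 → 10 + 121 = 131 bp
Sorted largest to smallest: 131, 70 bp.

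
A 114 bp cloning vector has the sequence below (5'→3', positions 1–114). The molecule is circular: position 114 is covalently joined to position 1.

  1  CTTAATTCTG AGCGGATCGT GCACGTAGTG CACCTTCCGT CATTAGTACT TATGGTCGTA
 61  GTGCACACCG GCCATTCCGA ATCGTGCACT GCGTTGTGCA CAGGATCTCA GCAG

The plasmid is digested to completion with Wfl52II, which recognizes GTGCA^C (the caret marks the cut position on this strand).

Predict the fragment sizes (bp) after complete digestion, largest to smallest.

Wfl52II sites (GTGCAC) start at positions 19, 28, 61, 84, 96.
Wfl52II cuts after base 5 of each site (before the last base), so after positions 23, 32, 65, 88, 100.
Circular molecule, 5 cuts → 5 fragments:
  24–32 → 9 bp
  33–65 → 33 bp
  66–88 → 23 bp
  89–100 → 12 bp
  101–114 then 1–23 → 14 + 23 = 37 bp
Sorted largest to smallest: 37, 33, 23, 12, 9 bp.

37, 33, 23, 12, 9 bp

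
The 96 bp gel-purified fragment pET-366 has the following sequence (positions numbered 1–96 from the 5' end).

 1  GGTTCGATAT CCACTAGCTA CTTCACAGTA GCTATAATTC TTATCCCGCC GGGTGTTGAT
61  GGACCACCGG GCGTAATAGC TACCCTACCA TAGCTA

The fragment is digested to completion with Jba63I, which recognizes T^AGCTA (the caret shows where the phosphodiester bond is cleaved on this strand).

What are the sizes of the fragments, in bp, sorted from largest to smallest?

Jba63I sites (TAGCTA) start at positions 15, 29, 77, 91.
Jba63I cuts after the first base of each site, so after positions 15, 29, 77, 91.
Linear molecule, 4 cuts → 5 fragments:
  1–15 → 15 bp
  16–29 → 14 bp
  30–77 → 48 bp
  78–91 → 14 bp
  92–96 → 5 bp
Sorted largest to smallest: 48, 15, 14, 14, 5 bp.

48, 15, 14, 14, 5 bp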